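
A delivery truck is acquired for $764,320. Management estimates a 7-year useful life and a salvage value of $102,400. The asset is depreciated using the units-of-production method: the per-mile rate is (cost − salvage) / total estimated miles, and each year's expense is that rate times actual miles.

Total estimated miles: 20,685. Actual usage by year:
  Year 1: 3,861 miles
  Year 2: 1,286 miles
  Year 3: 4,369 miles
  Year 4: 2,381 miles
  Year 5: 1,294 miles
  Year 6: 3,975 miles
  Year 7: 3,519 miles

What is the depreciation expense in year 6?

$127,200

Depreciable base = $764,320 − $102,400 = $661,920.
Rate = $661,920 / 20,685 miles = $32 per mile.
Year 1: 3,861 × $32 = $123,552. Book value $640,768.
Year 2: 1,286 × $32 = $41,152. Book value $599,616.
Year 3: 4,369 × $32 = $139,808. Book value $459,808.
Year 4: 2,381 × $32 = $76,192. Book value $383,616.
Year 5: 1,294 × $32 = $41,408. Book value $342,208.
Year 6: 3,975 × $32 = $127,200. Book value $215,008.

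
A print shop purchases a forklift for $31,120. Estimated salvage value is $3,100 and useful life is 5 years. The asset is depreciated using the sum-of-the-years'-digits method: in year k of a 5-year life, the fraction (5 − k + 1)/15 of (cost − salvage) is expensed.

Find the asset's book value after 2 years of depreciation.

Depreciable base = $31,120 − $3,100 = $28,020.
Sum of the years' digits = 5+4+3+2+1 = 15.
Year 1: $28,020 × 5/15 = $9,340. Book value $21,780.
Year 2: $28,020 × 4/15 = $7,472. Book value $14,308.

$14,308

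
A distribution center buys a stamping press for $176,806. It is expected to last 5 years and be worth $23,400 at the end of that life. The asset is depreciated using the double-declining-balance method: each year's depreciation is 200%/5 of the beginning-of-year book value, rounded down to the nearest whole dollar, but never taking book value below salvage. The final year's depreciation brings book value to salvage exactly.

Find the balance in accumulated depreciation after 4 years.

$153,406

Depreciable base = $176,806 − $23,400 = $153,406.
Year 1: ⌊$176,806 × 200%/5⌋ = $70,722. Book value $106,084.
Year 2: ⌊$106,084 × 200%/5⌋ = $42,433. Book value $63,651.
Year 3: ⌊$63,651 × 200%/5⌋ = $25,460. Book value $38,191.
Year 4: ⌊$38,191 × 200%/5⌋ = $15,276, capped at $14,791. Book value $23,400.
Accumulated through year 4 = $176,806 − $23,400 = $153,406.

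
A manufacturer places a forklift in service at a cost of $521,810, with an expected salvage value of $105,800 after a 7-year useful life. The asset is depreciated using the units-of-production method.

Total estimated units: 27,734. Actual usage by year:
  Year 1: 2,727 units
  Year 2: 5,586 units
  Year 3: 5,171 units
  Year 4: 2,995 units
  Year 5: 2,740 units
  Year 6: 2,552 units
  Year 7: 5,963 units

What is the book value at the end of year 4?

Depreciable base = $521,810 − $105,800 = $416,010.
Rate = $416,010 / 27,734 units = $15 per unit.
Year 1: 2,727 × $15 = $40,905. Book value $480,905.
Year 2: 5,586 × $15 = $83,790. Book value $397,115.
Year 3: 5,171 × $15 = $77,565. Book value $319,550.
Year 4: 2,995 × $15 = $44,925. Book value $274,625.

$274,625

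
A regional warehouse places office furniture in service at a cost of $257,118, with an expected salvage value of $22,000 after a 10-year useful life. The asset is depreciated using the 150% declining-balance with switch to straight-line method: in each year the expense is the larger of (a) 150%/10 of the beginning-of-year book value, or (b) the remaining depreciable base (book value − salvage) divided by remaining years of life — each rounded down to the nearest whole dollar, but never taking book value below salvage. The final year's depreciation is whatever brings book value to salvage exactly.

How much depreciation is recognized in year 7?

Depreciable base = $257,118 − $22,000 = $235,118.
Year 1: DB = ⌊$257,118 × 150%/10⌋ = $38,567; SL = ⌊$235,118/10⌋ = $23,511 → take DB $38,567. Book value $218,551.
Year 2: DB = ⌊$218,551 × 150%/10⌋ = $32,782; SL = ⌊$196,551/9⌋ = $21,839 → take DB $32,782. Book value $185,769.
Year 3: DB = ⌊$185,769 × 150%/10⌋ = $27,865; SL = ⌊$163,769/8⌋ = $20,471 → take DB $27,865. Book value $157,904.
Year 4: DB = ⌊$157,904 × 150%/10⌋ = $23,685; SL = ⌊$135,904/7⌋ = $19,414 → take DB $23,685. Book value $134,219.
Year 5: DB = ⌊$134,219 × 150%/10⌋ = $20,132; SL = ⌊$112,219/6⌋ = $18,703 → take DB $20,132. Book value $114,087.
Year 6: DB = ⌊$114,087 × 150%/10⌋ = $17,113; SL = ⌊$92,087/5⌋ = $18,417 → take SL $18,417. Book value $95,670.
Year 7: DB = ⌊$95,670 × 150%/10⌋ = $14,350; SL = ⌊$73,670/4⌋ = $18,417 → take SL $18,417. Book value $77,253.

$18,417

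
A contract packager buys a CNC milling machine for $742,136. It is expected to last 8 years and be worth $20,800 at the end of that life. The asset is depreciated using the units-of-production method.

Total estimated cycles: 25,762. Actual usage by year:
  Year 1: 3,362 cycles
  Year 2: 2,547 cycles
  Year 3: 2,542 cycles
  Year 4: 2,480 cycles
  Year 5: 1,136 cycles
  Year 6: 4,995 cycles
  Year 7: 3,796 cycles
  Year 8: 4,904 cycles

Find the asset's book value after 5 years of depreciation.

Depreciable base = $742,136 − $20,800 = $721,336.
Rate = $721,336 / 25,762 cycles = $28 per cycle.
Year 1: 3,362 × $28 = $94,136. Book value $648,000.
Year 2: 2,547 × $28 = $71,316. Book value $576,684.
Year 3: 2,542 × $28 = $71,176. Book value $505,508.
Year 4: 2,480 × $28 = $69,440. Book value $436,068.
Year 5: 1,136 × $28 = $31,808. Book value $404,260.

$404,260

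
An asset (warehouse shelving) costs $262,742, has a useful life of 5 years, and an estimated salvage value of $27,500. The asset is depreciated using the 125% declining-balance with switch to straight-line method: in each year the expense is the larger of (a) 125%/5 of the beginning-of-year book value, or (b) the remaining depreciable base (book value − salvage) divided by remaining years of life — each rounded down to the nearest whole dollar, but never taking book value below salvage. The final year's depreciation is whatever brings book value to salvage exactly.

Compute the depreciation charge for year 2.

Depreciable base = $262,742 − $27,500 = $235,242.
Year 1: DB = ⌊$262,742 × 125%/5⌋ = $65,685; SL = ⌊$235,242/5⌋ = $47,048 → take DB $65,685. Book value $197,057.
Year 2: DB = ⌊$197,057 × 125%/5⌋ = $49,264; SL = ⌊$169,557/4⌋ = $42,389 → take DB $49,264. Book value $147,793.

$49,264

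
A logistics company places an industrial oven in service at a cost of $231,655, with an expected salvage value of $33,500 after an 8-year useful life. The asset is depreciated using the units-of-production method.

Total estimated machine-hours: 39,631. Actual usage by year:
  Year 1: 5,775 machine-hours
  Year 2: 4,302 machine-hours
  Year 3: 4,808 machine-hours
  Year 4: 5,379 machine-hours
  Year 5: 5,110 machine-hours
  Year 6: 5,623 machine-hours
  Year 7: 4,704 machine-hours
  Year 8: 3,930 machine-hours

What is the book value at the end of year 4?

Depreciable base = $231,655 − $33,500 = $198,155.
Rate = $198,155 / 39,631 machine-hours = $5 per machine-hour.
Year 1: 5,775 × $5 = $28,875. Book value $202,780.
Year 2: 4,302 × $5 = $21,510. Book value $181,270.
Year 3: 4,808 × $5 = $24,040. Book value $157,230.
Year 4: 5,379 × $5 = $26,895. Book value $130,335.

$130,335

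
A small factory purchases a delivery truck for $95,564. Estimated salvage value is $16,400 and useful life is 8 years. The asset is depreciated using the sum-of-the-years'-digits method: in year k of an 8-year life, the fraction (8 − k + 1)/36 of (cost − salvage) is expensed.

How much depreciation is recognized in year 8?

$2,199

Depreciable base = $95,564 − $16,400 = $79,164.
Sum of the years' digits = 8+7+6+5+4+3+2+1 = 36.
Year 1: $79,164 × 8/36 = $17,592. Book value $77,972.
Year 2: $79,164 × 7/36 = $15,393. Book value $62,579.
Year 3: $79,164 × 6/36 = $13,194. Book value $49,385.
Year 4: $79,164 × 5/36 = $10,995. Book value $38,390.
Year 5: $79,164 × 4/36 = $8,796. Book value $29,594.
Year 6: $79,164 × 3/36 = $6,597. Book value $22,997.
Year 7: $79,164 × 2/36 = $4,398. Book value $18,599.
Year 8: $79,164 × 1/36 = $2,199. Book value $16,400.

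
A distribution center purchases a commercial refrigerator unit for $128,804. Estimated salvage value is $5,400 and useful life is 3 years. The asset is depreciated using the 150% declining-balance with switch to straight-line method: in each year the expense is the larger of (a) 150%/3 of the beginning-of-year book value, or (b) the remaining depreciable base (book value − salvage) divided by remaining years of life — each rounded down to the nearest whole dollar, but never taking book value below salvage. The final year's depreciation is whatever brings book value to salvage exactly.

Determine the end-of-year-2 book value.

$32,201

Depreciable base = $128,804 − $5,400 = $123,404.
Year 1: DB = ⌊$128,804 × 150%/3⌋ = $64,402; SL = ⌊$123,404/3⌋ = $41,134 → take DB $64,402. Book value $64,402.
Year 2: DB = ⌊$64,402 × 150%/3⌋ = $32,201; SL = ⌊$59,002/2⌋ = $29,501 → take DB $32,201. Book value $32,201.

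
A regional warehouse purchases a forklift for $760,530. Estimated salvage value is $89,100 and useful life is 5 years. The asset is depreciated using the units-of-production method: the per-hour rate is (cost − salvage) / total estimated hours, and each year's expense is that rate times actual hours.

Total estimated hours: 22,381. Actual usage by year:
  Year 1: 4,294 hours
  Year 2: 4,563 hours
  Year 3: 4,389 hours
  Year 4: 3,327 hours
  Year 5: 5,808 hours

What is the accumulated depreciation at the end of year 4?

$497,190

Depreciable base = $760,530 − $89,100 = $671,430.
Rate = $671,430 / 22,381 hours = $30 per hour.
Year 1: 4,294 × $30 = $128,820. Book value $631,710.
Year 2: 4,563 × $30 = $136,890. Book value $494,820.
Year 3: 4,389 × $30 = $131,670. Book value $363,150.
Year 4: 3,327 × $30 = $99,810. Book value $263,340.
Accumulated through year 4 = $760,530 − $263,340 = $497,190.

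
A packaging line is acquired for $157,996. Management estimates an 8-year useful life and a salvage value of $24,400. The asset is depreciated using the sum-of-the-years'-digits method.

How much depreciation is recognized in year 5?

Depreciable base = $157,996 − $24,400 = $133,596.
Sum of the years' digits = 8+7+6+5+4+3+2+1 = 36.
Year 1: $133,596 × 8/36 = $29,688. Book value $128,308.
Year 2: $133,596 × 7/36 = $25,977. Book value $102,331.
Year 3: $133,596 × 6/36 = $22,266. Book value $80,065.
Year 4: $133,596 × 5/36 = $18,555. Book value $61,510.
Year 5: $133,596 × 4/36 = $14,844. Book value $46,666.

$14,844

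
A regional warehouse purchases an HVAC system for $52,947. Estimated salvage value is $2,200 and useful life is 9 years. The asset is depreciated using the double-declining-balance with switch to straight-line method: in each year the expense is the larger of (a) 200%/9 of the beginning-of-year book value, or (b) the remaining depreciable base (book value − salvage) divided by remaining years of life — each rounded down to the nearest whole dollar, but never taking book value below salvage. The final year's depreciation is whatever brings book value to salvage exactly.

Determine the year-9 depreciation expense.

Depreciable base = $52,947 − $2,200 = $50,747.
Year 1: DB = ⌊$52,947 × 200%/9⌋ = $11,766; SL = ⌊$50,747/9⌋ = $5,638 → take DB $11,766. Book value $41,181.
Year 2: DB = ⌊$41,181 × 200%/9⌋ = $9,151; SL = ⌊$38,981/8⌋ = $4,872 → take DB $9,151. Book value $32,030.
Year 3: DB = ⌊$32,030 × 200%/9⌋ = $7,117; SL = ⌊$29,830/7⌋ = $4,261 → take DB $7,117. Book value $24,913.
Year 4: DB = ⌊$24,913 × 200%/9⌋ = $5,536; SL = ⌊$22,713/6⌋ = $3,785 → take DB $5,536. Book value $19,377.
Year 5: DB = ⌊$19,377 × 200%/9⌋ = $4,306; SL = ⌊$17,177/5⌋ = $3,435 → take DB $4,306. Book value $15,071.
Year 6: DB = ⌊$15,071 × 200%/9⌋ = $3,349; SL = ⌊$12,871/4⌋ = $3,217 → take DB $3,349. Book value $11,722.
Year 7: DB = ⌊$11,722 × 200%/9⌋ = $2,604; SL = ⌊$9,522/3⌋ = $3,174 → take SL $3,174. Book value $8,548.
Year 8: DB = ⌊$8,548 × 200%/9⌋ = $1,899; SL = ⌊$6,348/2⌋ = $3,174 → take SL $3,174. Book value $5,374.
Year 9 (final): $5,374 − $2,200 = $3,174. Book value $2,200.

$3,174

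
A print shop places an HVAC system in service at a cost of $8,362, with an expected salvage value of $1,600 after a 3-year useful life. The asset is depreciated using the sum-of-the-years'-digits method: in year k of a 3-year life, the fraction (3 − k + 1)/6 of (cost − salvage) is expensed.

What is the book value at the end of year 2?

Depreciable base = $8,362 − $1,600 = $6,762.
Sum of the years' digits = 3+2+1 = 6.
Year 1: $6,762 × 3/6 = $3,381. Book value $4,981.
Year 2: $6,762 × 2/6 = $2,254. Book value $2,727.

$2,727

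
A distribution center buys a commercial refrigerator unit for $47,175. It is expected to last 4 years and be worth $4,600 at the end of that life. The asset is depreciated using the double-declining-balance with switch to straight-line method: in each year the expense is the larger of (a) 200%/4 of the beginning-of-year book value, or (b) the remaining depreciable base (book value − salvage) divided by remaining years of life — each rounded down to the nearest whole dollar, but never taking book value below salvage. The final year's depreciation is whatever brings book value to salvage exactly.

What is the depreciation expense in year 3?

Depreciable base = $47,175 − $4,600 = $42,575.
Year 1: DB = ⌊$47,175 × 200%/4⌋ = $23,587; SL = ⌊$42,575/4⌋ = $10,643 → take DB $23,587. Book value $23,588.
Year 2: DB = ⌊$23,588 × 200%/4⌋ = $11,794; SL = ⌊$18,988/3⌋ = $6,329 → take DB $11,794. Book value $11,794.
Year 3: DB = ⌊$11,794 × 200%/4⌋ = $5,897; SL = ⌊$7,194/2⌋ = $3,597 → take DB $5,897. Book value $5,897.

$5,897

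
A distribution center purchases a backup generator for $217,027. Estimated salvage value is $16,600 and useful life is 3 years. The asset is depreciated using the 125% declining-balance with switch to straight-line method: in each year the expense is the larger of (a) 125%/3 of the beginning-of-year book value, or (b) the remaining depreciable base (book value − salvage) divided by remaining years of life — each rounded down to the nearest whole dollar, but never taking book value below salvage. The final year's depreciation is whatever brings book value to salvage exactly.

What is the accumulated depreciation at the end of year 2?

Depreciable base = $217,027 − $16,600 = $200,427.
Year 1: DB = ⌊$217,027 × 125%/3⌋ = $90,427; SL = ⌊$200,427/3⌋ = $66,809 → take DB $90,427. Book value $126,600.
Year 2: DB = ⌊$126,600 × 125%/3⌋ = $52,750; SL = ⌊$110,000/2⌋ = $55,000 → take SL $55,000. Book value $71,600.
Accumulated through year 2 = $217,027 − $71,600 = $145,427.

$145,427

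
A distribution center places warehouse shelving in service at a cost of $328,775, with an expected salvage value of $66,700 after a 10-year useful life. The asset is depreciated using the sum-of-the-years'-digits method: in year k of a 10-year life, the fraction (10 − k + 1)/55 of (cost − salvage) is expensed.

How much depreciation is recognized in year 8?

$14,295

Depreciable base = $328,775 − $66,700 = $262,075.
Sum of the years' digits = 10+9+8+7+6+5+4+3+2+1 = 55.
Year 1: $262,075 × 10/55 = $47,650. Book value $281,125.
Year 2: $262,075 × 9/55 = $42,885. Book value $238,240.
Year 3: $262,075 × 8/55 = $38,120. Book value $200,120.
Year 4: $262,075 × 7/55 = $33,355. Book value $166,765.
Year 5: $262,075 × 6/55 = $28,590. Book value $138,175.
Year 6: $262,075 × 5/55 = $23,825. Book value $114,350.
Year 7: $262,075 × 4/55 = $19,060. Book value $95,290.
Year 8: $262,075 × 3/55 = $14,295. Book value $80,995.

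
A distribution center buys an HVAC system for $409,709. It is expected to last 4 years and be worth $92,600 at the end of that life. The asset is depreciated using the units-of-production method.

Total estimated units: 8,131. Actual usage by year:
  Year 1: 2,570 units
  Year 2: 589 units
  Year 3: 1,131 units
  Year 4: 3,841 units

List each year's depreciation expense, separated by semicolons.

$100,230; $22,971; $44,109; $149,799

Depreciable base = $409,709 − $92,600 = $317,109.
Rate = $317,109 / 8,131 units = $39 per unit.
Year 1: 2,570 × $39 = $100,230. Book value $309,479.
Year 2: 589 × $39 = $22,971. Book value $286,508.
Year 3: 1,131 × $39 = $44,109. Book value $242,399.
Year 4: 3,841 × $39 = $149,799. Book value $92,600.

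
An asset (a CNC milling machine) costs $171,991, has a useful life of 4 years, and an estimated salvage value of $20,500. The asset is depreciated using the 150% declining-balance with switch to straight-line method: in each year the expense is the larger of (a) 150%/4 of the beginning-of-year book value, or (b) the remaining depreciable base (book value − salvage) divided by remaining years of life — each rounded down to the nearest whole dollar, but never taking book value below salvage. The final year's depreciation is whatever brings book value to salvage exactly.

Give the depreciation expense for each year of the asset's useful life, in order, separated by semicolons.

Depreciable base = $171,991 − $20,500 = $151,491.
Year 1: DB = ⌊$171,991 × 150%/4⌋ = $64,496; SL = ⌊$151,491/4⌋ = $37,872 → take DB $64,496. Book value $107,495.
Year 2: DB = ⌊$107,495 × 150%/4⌋ = $40,310; SL = ⌊$86,995/3⌋ = $28,998 → take DB $40,310. Book value $67,185.
Year 3: DB = ⌊$67,185 × 150%/4⌋ = $25,194; SL = ⌊$46,685/2⌋ = $23,342 → take DB $25,194. Book value $41,991.
Year 4 (final): $41,991 − $20,500 = $21,491. Book value $20,500.

$64,496; $40,310; $25,194; $21,491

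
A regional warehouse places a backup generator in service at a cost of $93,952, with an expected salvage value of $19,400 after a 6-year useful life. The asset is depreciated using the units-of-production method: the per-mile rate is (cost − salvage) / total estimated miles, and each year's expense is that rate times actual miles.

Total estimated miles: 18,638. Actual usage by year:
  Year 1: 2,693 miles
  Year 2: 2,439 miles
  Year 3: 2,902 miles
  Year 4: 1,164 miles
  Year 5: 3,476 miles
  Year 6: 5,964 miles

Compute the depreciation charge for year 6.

Depreciable base = $93,952 − $19,400 = $74,552.
Rate = $74,552 / 18,638 miles = $4 per mile.
Year 1: 2,693 × $4 = $10,772. Book value $83,180.
Year 2: 2,439 × $4 = $9,756. Book value $73,424.
Year 3: 2,902 × $4 = $11,608. Book value $61,816.
Year 4: 1,164 × $4 = $4,656. Book value $57,160.
Year 5: 3,476 × $4 = $13,904. Book value $43,256.
Year 6: 5,964 × $4 = $23,856. Book value $19,400.

$23,856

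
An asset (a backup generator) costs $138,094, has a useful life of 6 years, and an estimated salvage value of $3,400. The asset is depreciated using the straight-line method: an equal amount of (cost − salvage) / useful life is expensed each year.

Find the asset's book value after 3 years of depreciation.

$70,747

Depreciable base = $138,094 − $3,400 = $134,694.
Annual expense = $134,694 / 6 = $22,449.
End of year 1: book value $115,645.
End of year 2: book value $93,196.
End of year 3: book value $70,747.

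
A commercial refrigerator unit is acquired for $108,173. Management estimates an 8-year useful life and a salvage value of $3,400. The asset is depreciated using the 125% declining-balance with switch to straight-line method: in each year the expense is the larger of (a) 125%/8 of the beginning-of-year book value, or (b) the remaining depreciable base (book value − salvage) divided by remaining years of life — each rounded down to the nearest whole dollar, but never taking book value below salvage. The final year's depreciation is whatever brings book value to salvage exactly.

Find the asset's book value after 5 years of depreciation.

Depreciable base = $108,173 − $3,400 = $104,773.
Year 1: DB = ⌊$108,173 × 125%/8⌋ = $16,902; SL = ⌊$104,773/8⌋ = $13,096 → take DB $16,902. Book value $91,271.
Year 2: DB = ⌊$91,271 × 125%/8⌋ = $14,261; SL = ⌊$87,871/7⌋ = $12,553 → take DB $14,261. Book value $77,010.
Year 3: DB = ⌊$77,010 × 125%/8⌋ = $12,032; SL = ⌊$73,610/6⌋ = $12,268 → take SL $12,268. Book value $64,742.
Year 4: DB = ⌊$64,742 × 125%/8⌋ = $10,115; SL = ⌊$61,342/5⌋ = $12,268 → take SL $12,268. Book value $52,474.
Year 5: DB = ⌊$52,474 × 125%/8⌋ = $8,199; SL = ⌊$49,074/4⌋ = $12,268 → take SL $12,268. Book value $40,206.

$40,206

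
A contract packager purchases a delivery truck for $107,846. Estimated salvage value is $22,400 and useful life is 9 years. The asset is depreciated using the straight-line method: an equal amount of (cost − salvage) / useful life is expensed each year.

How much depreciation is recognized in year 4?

$9,494

Depreciable base = $107,846 − $22,400 = $85,446.
Annual expense = $85,446 / 9 = $9,494.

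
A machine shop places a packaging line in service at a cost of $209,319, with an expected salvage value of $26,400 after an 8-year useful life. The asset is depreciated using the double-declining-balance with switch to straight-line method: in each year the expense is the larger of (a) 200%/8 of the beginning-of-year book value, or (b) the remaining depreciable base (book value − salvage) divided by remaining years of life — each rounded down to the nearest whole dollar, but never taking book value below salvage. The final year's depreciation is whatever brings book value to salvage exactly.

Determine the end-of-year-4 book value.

$66,231

Depreciable base = $209,319 − $26,400 = $182,919.
Year 1: DB = ⌊$209,319 × 200%/8⌋ = $52,329; SL = ⌊$182,919/8⌋ = $22,864 → take DB $52,329. Book value $156,990.
Year 2: DB = ⌊$156,990 × 200%/8⌋ = $39,247; SL = ⌊$130,590/7⌋ = $18,655 → take DB $39,247. Book value $117,743.
Year 3: DB = ⌊$117,743 × 200%/8⌋ = $29,435; SL = ⌊$91,343/6⌋ = $15,223 → take DB $29,435. Book value $88,308.
Year 4: DB = ⌊$88,308 × 200%/8⌋ = $22,077; SL = ⌊$61,908/5⌋ = $12,381 → take DB $22,077. Book value $66,231.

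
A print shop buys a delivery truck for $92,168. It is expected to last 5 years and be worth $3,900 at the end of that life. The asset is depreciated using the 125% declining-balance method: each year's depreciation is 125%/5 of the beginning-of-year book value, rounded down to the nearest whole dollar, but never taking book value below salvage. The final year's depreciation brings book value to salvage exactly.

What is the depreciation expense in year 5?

Depreciable base = $92,168 − $3,900 = $88,268.
Year 1: ⌊$92,168 × 125%/5⌋ = $23,042. Book value $69,126.
Year 2: ⌊$69,126 × 125%/5⌋ = $17,281. Book value $51,845.
Year 3: ⌊$51,845 × 125%/5⌋ = $12,961. Book value $38,884.
Year 4: ⌊$38,884 × 125%/5⌋ = $9,721. Book value $29,163.
Year 5 (final): $29,163 − $3,900 = $25,263. Book value $3,900.

$25,263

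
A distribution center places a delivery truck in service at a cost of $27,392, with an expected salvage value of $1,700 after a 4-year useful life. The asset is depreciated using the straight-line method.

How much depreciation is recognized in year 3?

$6,423

Depreciable base = $27,392 − $1,700 = $25,692.
Annual expense = $25,692 / 4 = $6,423.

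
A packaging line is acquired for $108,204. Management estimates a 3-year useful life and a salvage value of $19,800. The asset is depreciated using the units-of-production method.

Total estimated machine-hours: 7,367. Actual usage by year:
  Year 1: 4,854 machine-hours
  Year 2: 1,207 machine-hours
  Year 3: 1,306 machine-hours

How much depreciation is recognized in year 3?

Depreciable base = $108,204 − $19,800 = $88,404.
Rate = $88,404 / 7,367 machine-hours = $12 per machine-hour.
Year 1: 4,854 × $12 = $58,248. Book value $49,956.
Year 2: 1,207 × $12 = $14,484. Book value $35,472.
Year 3: 1,306 × $12 = $15,672. Book value $19,800.

$15,672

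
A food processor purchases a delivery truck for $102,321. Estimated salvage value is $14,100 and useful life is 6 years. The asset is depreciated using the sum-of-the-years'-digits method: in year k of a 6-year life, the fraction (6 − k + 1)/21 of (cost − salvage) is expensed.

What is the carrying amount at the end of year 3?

Depreciable base = $102,321 − $14,100 = $88,221.
Sum of the years' digits = 6+5+4+3+2+1 = 21.
Year 1: $88,221 × 6/21 = $25,206. Book value $77,115.
Year 2: $88,221 × 5/21 = $21,005. Book value $56,110.
Year 3: $88,221 × 4/21 = $16,804. Book value $39,306.

$39,306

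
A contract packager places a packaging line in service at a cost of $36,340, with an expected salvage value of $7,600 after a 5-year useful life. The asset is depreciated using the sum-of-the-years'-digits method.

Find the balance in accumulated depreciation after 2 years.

Depreciable base = $36,340 − $7,600 = $28,740.
Sum of the years' digits = 5+4+3+2+1 = 15.
Year 1: $28,740 × 5/15 = $9,580. Book value $26,760.
Year 2: $28,740 × 4/15 = $7,664. Book value $19,096.
Accumulated through year 2 = $36,340 − $19,096 = $17,244.

$17,244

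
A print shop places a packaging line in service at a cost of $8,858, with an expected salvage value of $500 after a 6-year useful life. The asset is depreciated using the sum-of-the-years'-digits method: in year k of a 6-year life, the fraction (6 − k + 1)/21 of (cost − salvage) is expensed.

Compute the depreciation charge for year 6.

$398

Depreciable base = $8,858 − $500 = $8,358.
Sum of the years' digits = 6+5+4+3+2+1 = 21.
Year 1: $8,358 × 6/21 = $2,388. Book value $6,470.
Year 2: $8,358 × 5/21 = $1,990. Book value $4,480.
Year 3: $8,358 × 4/21 = $1,592. Book value $2,888.
Year 4: $8,358 × 3/21 = $1,194. Book value $1,694.
Year 5: $8,358 × 2/21 = $796. Book value $898.
Year 6: $8,358 × 1/21 = $398. Book value $500.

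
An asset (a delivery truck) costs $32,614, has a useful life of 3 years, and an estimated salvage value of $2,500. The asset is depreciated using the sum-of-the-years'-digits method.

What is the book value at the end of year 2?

$7,519

Depreciable base = $32,614 − $2,500 = $30,114.
Sum of the years' digits = 3+2+1 = 6.
Year 1: $30,114 × 3/6 = $15,057. Book value $17,557.
Year 2: $30,114 × 2/6 = $10,038. Book value $7,519.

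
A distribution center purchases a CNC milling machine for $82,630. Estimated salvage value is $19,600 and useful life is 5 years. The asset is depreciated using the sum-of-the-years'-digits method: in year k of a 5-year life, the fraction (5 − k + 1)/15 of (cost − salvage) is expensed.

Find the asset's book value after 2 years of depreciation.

Depreciable base = $82,630 − $19,600 = $63,030.
Sum of the years' digits = 5+4+3+2+1 = 15.
Year 1: $63,030 × 5/15 = $21,010. Book value $61,620.
Year 2: $63,030 × 4/15 = $16,808. Book value $44,812.

$44,812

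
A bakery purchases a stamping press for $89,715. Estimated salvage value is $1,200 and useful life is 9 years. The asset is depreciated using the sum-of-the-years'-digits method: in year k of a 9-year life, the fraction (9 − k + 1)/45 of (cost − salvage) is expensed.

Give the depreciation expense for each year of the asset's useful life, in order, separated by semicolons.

Depreciable base = $89,715 − $1,200 = $88,515.
Sum of the years' digits = 9+8+7+6+5+4+3+2+1 = 45.
Year 1: $88,515 × 9/45 = $17,703. Book value $72,012.
Year 2: $88,515 × 8/45 = $15,736. Book value $56,276.
Year 3: $88,515 × 7/45 = $13,769. Book value $42,507.
Year 4: $88,515 × 6/45 = $11,802. Book value $30,705.
Year 5: $88,515 × 5/45 = $9,835. Book value $20,870.
Year 6: $88,515 × 4/45 = $7,868. Book value $13,002.
Year 7: $88,515 × 3/45 = $5,901. Book value $7,101.
Year 8: $88,515 × 2/45 = $3,934. Book value $3,167.
Year 9: $88,515 × 1/45 = $1,967. Book value $1,200.

$17,703; $15,736; $13,769; $11,802; $9,835; $7,868; $5,901; $3,934; $1,967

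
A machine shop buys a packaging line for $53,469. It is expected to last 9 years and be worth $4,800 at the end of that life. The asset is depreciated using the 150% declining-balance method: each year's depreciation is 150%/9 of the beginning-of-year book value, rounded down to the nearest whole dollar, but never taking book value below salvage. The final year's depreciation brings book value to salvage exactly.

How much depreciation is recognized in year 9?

$7,638

Depreciable base = $53,469 − $4,800 = $48,669.
Year 1: ⌊$53,469 × 150%/9⌋ = $8,911. Book value $44,558.
Year 2: ⌊$44,558 × 150%/9⌋ = $7,426. Book value $37,132.
Year 3: ⌊$37,132 × 150%/9⌋ = $6,188. Book value $30,944.
Year 4: ⌊$30,944 × 150%/9⌋ = $5,157. Book value $25,787.
Year 5: ⌊$25,787 × 150%/9⌋ = $4,297. Book value $21,490.
Year 6: ⌊$21,490 × 150%/9⌋ = $3,581. Book value $17,909.
Year 7: ⌊$17,909 × 150%/9⌋ = $2,984. Book value $14,925.
Year 8: ⌊$14,925 × 150%/9⌋ = $2,487. Book value $12,438.
Year 9 (final): $12,438 − $4,800 = $7,638. Book value $4,800.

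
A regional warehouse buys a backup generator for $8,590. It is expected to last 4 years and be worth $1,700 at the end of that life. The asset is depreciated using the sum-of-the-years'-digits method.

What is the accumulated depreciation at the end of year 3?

Depreciable base = $8,590 − $1,700 = $6,890.
Sum of the years' digits = 4+3+2+1 = 10.
Year 1: $6,890 × 4/10 = $2,756. Book value $5,834.
Year 2: $6,890 × 3/10 = $2,067. Book value $3,767.
Year 3: $6,890 × 2/10 = $1,378. Book value $2,389.
Accumulated through year 3 = $8,590 − $2,389 = $6,201.

$6,201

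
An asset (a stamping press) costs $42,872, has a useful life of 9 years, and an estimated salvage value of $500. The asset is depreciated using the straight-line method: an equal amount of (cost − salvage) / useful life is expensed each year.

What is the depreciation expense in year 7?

$4,708

Depreciable base = $42,872 − $500 = $42,372.
Annual expense = $42,372 / 9 = $4,708.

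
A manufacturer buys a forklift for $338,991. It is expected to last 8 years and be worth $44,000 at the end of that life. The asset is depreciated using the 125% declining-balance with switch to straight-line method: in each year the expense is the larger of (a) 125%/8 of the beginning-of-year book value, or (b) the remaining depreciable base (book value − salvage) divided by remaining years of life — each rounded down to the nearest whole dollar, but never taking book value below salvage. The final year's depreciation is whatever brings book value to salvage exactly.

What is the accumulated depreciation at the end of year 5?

Depreciable base = $338,991 − $44,000 = $294,991.
Year 1: DB = ⌊$338,991 × 125%/8⌋ = $52,967; SL = ⌊$294,991/8⌋ = $36,873 → take DB $52,967. Book value $286,024.
Year 2: DB = ⌊$286,024 × 125%/8⌋ = $44,691; SL = ⌊$242,024/7⌋ = $34,574 → take DB $44,691. Book value $241,333.
Year 3: DB = ⌊$241,333 × 125%/8⌋ = $37,708; SL = ⌊$197,333/6⌋ = $32,888 → take DB $37,708. Book value $203,625.
Year 4: DB = ⌊$203,625 × 125%/8⌋ = $31,816; SL = ⌊$159,625/5⌋ = $31,925 → take SL $31,925. Book value $171,700.
Year 5: DB = ⌊$171,700 × 125%/8⌋ = $26,828; SL = ⌊$127,700/4⌋ = $31,925 → take SL $31,925. Book value $139,775.
Accumulated through year 5 = $338,991 − $139,775 = $199,216.

$199,216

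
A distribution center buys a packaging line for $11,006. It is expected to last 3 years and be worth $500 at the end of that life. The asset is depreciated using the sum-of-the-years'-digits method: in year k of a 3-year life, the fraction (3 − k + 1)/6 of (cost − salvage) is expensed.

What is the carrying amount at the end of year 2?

$2,251

Depreciable base = $11,006 − $500 = $10,506.
Sum of the years' digits = 3+2+1 = 6.
Year 1: $10,506 × 3/6 = $5,253. Book value $5,753.
Year 2: $10,506 × 2/6 = $3,502. Book value $2,251.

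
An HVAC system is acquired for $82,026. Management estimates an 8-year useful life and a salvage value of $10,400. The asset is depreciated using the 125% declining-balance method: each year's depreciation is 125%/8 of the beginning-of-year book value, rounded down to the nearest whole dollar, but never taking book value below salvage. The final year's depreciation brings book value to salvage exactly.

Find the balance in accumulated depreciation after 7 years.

Depreciable base = $82,026 − $10,400 = $71,626.
Year 1: ⌊$82,026 × 125%/8⌋ = $12,816. Book value $69,210.
Year 2: ⌊$69,210 × 125%/8⌋ = $10,814. Book value $58,396.
Year 3: ⌊$58,396 × 125%/8⌋ = $9,124. Book value $49,272.
Year 4: ⌊$49,272 × 125%/8⌋ = $7,698. Book value $41,574.
Year 5: ⌊$41,574 × 125%/8⌋ = $6,495. Book value $35,079.
Year 6: ⌊$35,079 × 125%/8⌋ = $5,481. Book value $29,598.
Year 7: ⌊$29,598 × 125%/8⌋ = $4,624. Book value $24,974.
Accumulated through year 7 = $82,026 − $24,974 = $57,052.

$57,052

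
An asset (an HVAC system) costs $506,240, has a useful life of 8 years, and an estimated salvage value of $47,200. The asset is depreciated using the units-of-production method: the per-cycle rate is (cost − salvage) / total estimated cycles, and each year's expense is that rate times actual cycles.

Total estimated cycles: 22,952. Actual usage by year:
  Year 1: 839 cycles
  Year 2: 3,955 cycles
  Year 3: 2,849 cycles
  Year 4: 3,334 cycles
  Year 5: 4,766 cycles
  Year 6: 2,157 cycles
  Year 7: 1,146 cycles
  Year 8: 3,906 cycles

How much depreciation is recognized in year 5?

Depreciable base = $506,240 − $47,200 = $459,040.
Rate = $459,040 / 22,952 cycles = $20 per cycle.
Year 1: 839 × $20 = $16,780. Book value $489,460.
Year 2: 3,955 × $20 = $79,100. Book value $410,360.
Year 3: 2,849 × $20 = $56,980. Book value $353,380.
Year 4: 3,334 × $20 = $66,680. Book value $286,700.
Year 5: 4,766 × $20 = $95,320. Book value $191,380.

$95,320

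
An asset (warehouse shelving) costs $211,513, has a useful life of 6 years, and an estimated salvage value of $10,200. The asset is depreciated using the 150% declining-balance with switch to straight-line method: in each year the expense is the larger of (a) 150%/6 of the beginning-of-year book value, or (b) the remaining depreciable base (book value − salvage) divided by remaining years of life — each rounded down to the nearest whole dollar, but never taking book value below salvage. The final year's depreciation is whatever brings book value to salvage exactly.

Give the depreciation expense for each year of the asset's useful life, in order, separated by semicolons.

Depreciable base = $211,513 − $10,200 = $201,313.
Year 1: DB = ⌊$211,513 × 150%/6⌋ = $52,878; SL = ⌊$201,313/6⌋ = $33,552 → take DB $52,878. Book value $158,635.
Year 2: DB = ⌊$158,635 × 150%/6⌋ = $39,658; SL = ⌊$148,435/5⌋ = $29,687 → take DB $39,658. Book value $118,977.
Year 3: DB = ⌊$118,977 × 150%/6⌋ = $29,744; SL = ⌊$108,777/4⌋ = $27,194 → take DB $29,744. Book value $89,233.
Year 4: DB = ⌊$89,233 × 150%/6⌋ = $22,308; SL = ⌊$79,033/3⌋ = $26,344 → take SL $26,344. Book value $62,889.
Year 5: DB = ⌊$62,889 × 150%/6⌋ = $15,722; SL = ⌊$52,689/2⌋ = $26,344 → take SL $26,344. Book value $36,545.
Year 6 (final): $36,545 − $10,200 = $26,345. Book value $10,200.

$52,878; $39,658; $29,744; $26,344; $26,344; $26,345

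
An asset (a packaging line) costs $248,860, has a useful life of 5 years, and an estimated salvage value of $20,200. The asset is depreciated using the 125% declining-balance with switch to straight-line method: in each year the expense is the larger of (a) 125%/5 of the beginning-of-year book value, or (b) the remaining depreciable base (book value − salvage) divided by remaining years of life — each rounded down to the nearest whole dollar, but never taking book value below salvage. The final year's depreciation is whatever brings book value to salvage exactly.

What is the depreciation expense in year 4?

Depreciable base = $248,860 − $20,200 = $228,660.
Year 1: DB = ⌊$248,860 × 125%/5⌋ = $62,215; SL = ⌊$228,660/5⌋ = $45,732 → take DB $62,215. Book value $186,645.
Year 2: DB = ⌊$186,645 × 125%/5⌋ = $46,661; SL = ⌊$166,445/4⌋ = $41,611 → take DB $46,661. Book value $139,984.
Year 3: DB = ⌊$139,984 × 125%/5⌋ = $34,996; SL = ⌊$119,784/3⌋ = $39,928 → take SL $39,928. Book value $100,056.
Year 4: DB = ⌊$100,056 × 125%/5⌋ = $25,014; SL = ⌊$79,856/2⌋ = $39,928 → take SL $39,928. Book value $60,128.

$39,928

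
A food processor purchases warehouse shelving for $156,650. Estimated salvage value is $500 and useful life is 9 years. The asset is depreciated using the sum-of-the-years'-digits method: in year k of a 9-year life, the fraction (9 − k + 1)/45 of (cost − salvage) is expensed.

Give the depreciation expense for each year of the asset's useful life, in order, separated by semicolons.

$31,230; $27,760; $24,290; $20,820; $17,350; $13,880; $10,410; $6,940; $3,470

Depreciable base = $156,650 − $500 = $156,150.
Sum of the years' digits = 9+8+7+6+5+4+3+2+1 = 45.
Year 1: $156,150 × 9/45 = $31,230. Book value $125,420.
Year 2: $156,150 × 8/45 = $27,760. Book value $97,660.
Year 3: $156,150 × 7/45 = $24,290. Book value $73,370.
Year 4: $156,150 × 6/45 = $20,820. Book value $52,550.
Year 5: $156,150 × 5/45 = $17,350. Book value $35,200.
Year 6: $156,150 × 4/45 = $13,880. Book value $21,320.
Year 7: $156,150 × 3/45 = $10,410. Book value $10,910.
Year 8: $156,150 × 2/45 = $6,940. Book value $3,970.
Year 9: $156,150 × 1/45 = $3,470. Book value $500.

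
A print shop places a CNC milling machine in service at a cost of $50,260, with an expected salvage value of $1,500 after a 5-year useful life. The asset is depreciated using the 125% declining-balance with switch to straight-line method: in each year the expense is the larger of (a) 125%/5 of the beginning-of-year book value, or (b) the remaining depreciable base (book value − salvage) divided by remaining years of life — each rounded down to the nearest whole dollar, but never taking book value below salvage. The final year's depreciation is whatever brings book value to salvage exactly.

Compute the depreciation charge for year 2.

$9,423

Depreciable base = $50,260 − $1,500 = $48,760.
Year 1: DB = ⌊$50,260 × 125%/5⌋ = $12,565; SL = ⌊$48,760/5⌋ = $9,752 → take DB $12,565. Book value $37,695.
Year 2: DB = ⌊$37,695 × 125%/5⌋ = $9,423; SL = ⌊$36,195/4⌋ = $9,048 → take DB $9,423. Book value $28,272.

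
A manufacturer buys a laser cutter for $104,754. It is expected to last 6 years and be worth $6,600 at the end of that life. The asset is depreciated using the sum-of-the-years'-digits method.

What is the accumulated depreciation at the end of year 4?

Depreciable base = $104,754 − $6,600 = $98,154.
Sum of the years' digits = 6+5+4+3+2+1 = 21.
Year 1: $98,154 × 6/21 = $28,044. Book value $76,710.
Year 2: $98,154 × 5/21 = $23,370. Book value $53,340.
Year 3: $98,154 × 4/21 = $18,696. Book value $34,644.
Year 4: $98,154 × 3/21 = $14,022. Book value $20,622.
Accumulated through year 4 = $104,754 − $20,622 = $84,132.

$84,132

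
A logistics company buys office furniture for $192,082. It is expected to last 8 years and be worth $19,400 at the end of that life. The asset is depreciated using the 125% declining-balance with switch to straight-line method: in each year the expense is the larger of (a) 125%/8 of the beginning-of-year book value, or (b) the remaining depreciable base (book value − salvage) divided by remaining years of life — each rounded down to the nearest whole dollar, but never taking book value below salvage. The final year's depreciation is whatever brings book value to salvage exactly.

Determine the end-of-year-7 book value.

Depreciable base = $192,082 − $19,400 = $172,682.
Year 1: DB = ⌊$192,082 × 125%/8⌋ = $30,012; SL = ⌊$172,682/8⌋ = $21,585 → take DB $30,012. Book value $162,070.
Year 2: DB = ⌊$162,070 × 125%/8⌋ = $25,323; SL = ⌊$142,670/7⌋ = $20,381 → take DB $25,323. Book value $136,747.
Year 3: DB = ⌊$136,747 × 125%/8⌋ = $21,366; SL = ⌊$117,347/6⌋ = $19,557 → take DB $21,366. Book value $115,381.
Year 4: DB = ⌊$115,381 × 125%/8⌋ = $18,028; SL = ⌊$95,981/5⌋ = $19,196 → take SL $19,196. Book value $96,185.
Year 5: DB = ⌊$96,185 × 125%/8⌋ = $15,028; SL = ⌊$76,785/4⌋ = $19,196 → take SL $19,196. Book value $76,989.
Year 6: DB = ⌊$76,989 × 125%/8⌋ = $12,029; SL = ⌊$57,589/3⌋ = $19,196 → take SL $19,196. Book value $57,793.
Year 7: DB = ⌊$57,793 × 125%/8⌋ = $9,030; SL = ⌊$38,393/2⌋ = $19,196 → take SL $19,196. Book value $38,597.

$38,597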